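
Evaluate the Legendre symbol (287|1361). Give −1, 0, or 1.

-1

Reciprocity: 287 ≡ 3 and 1361 ≡ 1 (mod 4), so (287/1361) = +(1361/287).
Reduce top mod 287: now compute (213/287).
Reciprocity: 213 ≡ 1 and 287 ≡ 3 (mod 4), so (213/287) = +(287/213).
Reduce top mod 213: now compute (74/213).
Pull out 2: since 213 ≡ 5 (mod 8), (2/213) = -1.
Reciprocity: 37 ≡ 1 and 213 ≡ 1 (mod 4), so (37/213) = +(213/37).
Reduce top mod 37: now compute (28/37).
Pull out 2^2: since 37 ≡ 5 (mod 8), (2/37) = -1, so (2/37)^2 = +1.
Reciprocity: 7 ≡ 3 and 37 ≡ 1 (mod 4), so (7/37) = +(37/7).
Reduce top mod 7: now compute (2/7).
Pull out 2: since 7 ≡ 7 (mod 8), (2/7) = +1.
Reached (1/7) = 1. Collecting the sign flips along the way, the symbol is -1.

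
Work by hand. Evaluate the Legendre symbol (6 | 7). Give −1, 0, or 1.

Pull out 2: since 7 ≡ 7 (mod 8), (2/7) = +1.
Reciprocity: 3 ≡ 3 and 7 ≡ 3 (mod 4), so (3/7) = −(7/3).
Reduce top mod 3: now compute (1/3).
Reached (1/3) = 1. Collecting the sign flips along the way, the symbol is -1.

-1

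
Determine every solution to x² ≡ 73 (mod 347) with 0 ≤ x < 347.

75, 272

Since 347 ≡ 3 (mod 4), a square root of 73 is 73^((347+1)/4) = 73^87 mod 347.
Repeated squaring: 73^2≡124, 73^4≡108, 73^8≡213, 73^16≡259, 73^32≡110, 73^64≡302 (mod 347).
73^87 = 73^(64+16+4+2+1) ≡ 75 (mod 347).
Check: 75² = 5625 ≡ 73 (mod 347). The two roots are 75 and 272.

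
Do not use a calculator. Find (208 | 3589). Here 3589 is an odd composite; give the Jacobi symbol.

1

Pull out 2^4: since 3589 ≡ 5 (mod 8), (2/3589) = -1, so (2/3589)^4 = +1.
Reciprocity: 13 ≡ 1 and 3589 ≡ 1 (mod 4), so (13/3589) = +(3589/13).
Reduce top mod 13: now compute (1/13).
Reached (1/13) = 1. Collecting the sign flips along the way, the symbol is +1.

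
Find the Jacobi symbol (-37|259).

First reduce: -37 ≡ 222 (mod 259).
Pull out 2: since 259 ≡ 3 (mod 8), (2/259) = -1.
Reciprocity: 111 ≡ 3 and 259 ≡ 3 (mod 4), so (111/259) = −(259/111).
Reduce top mod 111: now compute (37/111).
Reciprocity: 37 ≡ 1 and 111 ≡ 3 (mod 4), so (37/111) = +(111/37).
Reduce top mod 37: now compute (0/37).
Top reduces to 0: gcd > 1, so the symbol is 0.

0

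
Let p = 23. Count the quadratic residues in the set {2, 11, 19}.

(2/23) = +1 → QR.
(11/23) = -1 → non-residue.
(19/23) = -1 → non-residue.
Total quadratic residues among the 3: 1.

1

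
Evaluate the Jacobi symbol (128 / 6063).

1

Pull out 2^7: since 6063 ≡ 7 (mod 8), (2/6063) = +1, so (2/6063)^7 = +1.
Reached (1/6063) = 1. Collecting the sign flips along the way, the symbol is +1.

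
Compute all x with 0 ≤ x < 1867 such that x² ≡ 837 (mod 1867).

52, 1815

Since 1867 ≡ 3 (mod 4), a square root of 837 is 837^((1867+1)/4) = 837^467 mod 1867.
Repeated squaring: 837^2≡444, 837^4≡1101, 837^8≡518, 837^16≡1343, 837^32≡127, 837^64≡1193, 837^128≡595, 837^256≡1162 (mod 1867).
837^467 = 837^(256+128+64+16+2+1) ≡ 1815 (mod 1867).
Check: 1815² = 3294225 ≡ 837 (mod 1867). The two roots are 52 and 1815.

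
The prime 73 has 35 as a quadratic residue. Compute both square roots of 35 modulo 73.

73 ≡ 1 (mod 4), so we find a root by search.
Trying successive values, 20² = 400 ≡ 35 (mod 73). The other root is 73 − 20 = 53.

20, 53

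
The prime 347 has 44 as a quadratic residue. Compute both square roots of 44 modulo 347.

118, 229

Since 347 ≡ 3 (mod 4), a square root of 44 is 44^((347+1)/4) = 44^87 mod 347.
Repeated squaring: 44^2≡201, 44^4≡149, 44^8≡340, 44^16≡49, 44^32≡319, 44^64≡90 (mod 347).
44^87 = 44^(64+16+4+2+1) ≡ 229 (mod 347).
Check: 229² = 52441 ≡ 44 (mod 347). The two roots are 118 and 229.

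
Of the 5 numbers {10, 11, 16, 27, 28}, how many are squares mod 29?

2

(10/29) = -1 → non-residue.
(11/29) = -1 → non-residue.
(16/29) = +1 → QR.
(27/29) = -1 → non-residue.
(28/29) = +1 → QR.
Total quadratic residues among the 5: 2.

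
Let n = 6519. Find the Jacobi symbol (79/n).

Reciprocity: 79 ≡ 3 and 6519 ≡ 3 (mod 4), so (79/6519) = −(6519/79).
Reduce top mod 79: now compute (41/79).
Reciprocity: 41 ≡ 1 and 79 ≡ 3 (mod 4), so (41/79) = +(79/41).
Reduce top mod 41: now compute (38/41).
Pull out 2: since 41 ≡ 1 (mod 8), (2/41) = +1.
Reciprocity: 19 ≡ 3 and 41 ≡ 1 (mod 4), so (19/41) = +(41/19).
Reduce top mod 19: now compute (3/19).
Reciprocity: 3 ≡ 3 and 19 ≡ 3 (mod 4), so (3/19) = −(19/3).
Reduce top mod 3: now compute (1/3).
Reached (1/3) = 1. Collecting the sign flips along the way, the symbol is +1.

1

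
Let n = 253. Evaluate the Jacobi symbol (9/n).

Reciprocity: 9 ≡ 1 and 253 ≡ 1 (mod 4), so (9/253) = +(253/9).
Reduce top mod 9: now compute (1/9).
Reached (1/9) = 1. Collecting the sign flips along the way, the symbol is +1.

1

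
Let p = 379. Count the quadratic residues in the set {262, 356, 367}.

2

(262/379) = +1 → QR.
(356/379) = -1 → non-residue.
(367/379) = +1 → QR.
Total quadratic residues among the 3: 2.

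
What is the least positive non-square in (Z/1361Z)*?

3

(2/1361) = +1, so 2 is a residue.
(3/1361) = −1, so 3 is the smallest positive non-residue mod 1361.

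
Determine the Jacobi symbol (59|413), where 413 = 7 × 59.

0

Reciprocity: 59 ≡ 3 and 413 ≡ 1 (mod 4), so (59/413) = +(413/59).
Reduce top mod 59: now compute (0/59).
Top reduces to 0: gcd > 1, so the symbol is 0.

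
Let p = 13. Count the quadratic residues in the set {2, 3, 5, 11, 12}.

(2/13) = -1 → non-residue.
(3/13) = +1 → QR.
(5/13) = -1 → non-residue.
(11/13) = -1 → non-residue.
(12/13) = +1 → QR.
Total quadratic residues among the 5: 2.

2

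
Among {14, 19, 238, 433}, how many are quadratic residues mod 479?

(14/479) = +1 → QR.
(19/479) = -1 → non-residue.
(238/479) = -1 → non-residue.
(433/479) = -1 → non-residue.
Total quadratic residues among the 4: 1.

1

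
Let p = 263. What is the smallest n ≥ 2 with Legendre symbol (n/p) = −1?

5

(2/263) = +1, so 2 is a residue.
(3/263) = +1, so 3 is a residue.
(4/263) = +1, so 4 is a residue.
(5/263) = −1, so 5 is the smallest positive non-residue mod 263.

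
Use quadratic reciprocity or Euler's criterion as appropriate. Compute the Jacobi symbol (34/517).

Pull out 2: since 517 ≡ 5 (mod 8), (2/517) = -1.
Reciprocity: 17 ≡ 1 and 517 ≡ 1 (mod 4), so (17/517) = +(517/17).
Reduce top mod 17: now compute (7/17).
Reciprocity: 7 ≡ 3 and 17 ≡ 1 (mod 4), so (7/17) = +(17/7).
Reduce top mod 7: now compute (3/7).
Reciprocity: 3 ≡ 3 and 7 ≡ 3 (mod 4), so (3/7) = −(7/3).
Reduce top mod 3: now compute (1/3).
Reached (1/3) = 1. Collecting the sign flips along the way, the symbol is +1.

1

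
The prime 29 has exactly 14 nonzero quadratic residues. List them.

Square k = 1,…,14 (k and 29−k give the same square):
1²=1, 2²=4, 3²=9, 4²=16, 5²=25, 6²≡7, 7²≡20, 8²≡6, 9²≡23, 10²≡13, 11²≡5, 12²≡28, 13²≡24, 14²≡22 (mod 29).
So the quadratic residues mod 29 are {1, 4, 5, 6, 7, 9, 13, 16, 20, 22, 23, 24, 25, 28}.

1,4,5,6,7,9,13,16,20,22,23,24,25,28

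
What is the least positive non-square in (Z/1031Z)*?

(2/1031) = +1, so 2 is a residue.
(3/1031) = +1, so 3 is a residue.
(4/1031) = +1, so 4 is a residue.
(5/1031) = +1, so 5 is a residue.
(6/1031) = +1, so 6 is a residue.
(7/1031) = −1, so 7 is the smallest positive non-residue mod 1031.

7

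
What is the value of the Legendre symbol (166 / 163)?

Euler's criterion: (166/163) ≡ 3^81 (mod 163).
3^2 ≡ 9 (mod 163)
3^4 ≡ 81 (mod 163)
3^8 ≡ 41 (mod 163)
3^16 ≡ 51 (mod 163)
3^32 ≡ 156 (mod 163)
3^64 ≡ 49 (mod 163)
3^81 = 3^(64+16+1) ≡ 162 (mod 163).
Result is 162 ≡ −1, so (166/163) = −1.

-1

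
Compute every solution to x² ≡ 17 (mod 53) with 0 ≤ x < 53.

53 ≡ 1 (mod 4), so we find a root by search.
Trying successive values, 21² = 441 ≡ 17 (mod 53). The other root is 53 − 21 = 32.

21, 32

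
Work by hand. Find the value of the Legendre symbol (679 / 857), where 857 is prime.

-1

Reciprocity: 679 ≡ 3 and 857 ≡ 1 (mod 4), so (679/857) = +(857/679).
Reduce top mod 679: now compute (178/679).
Pull out 2: since 679 ≡ 7 (mod 8), (2/679) = +1.
Reciprocity: 89 ≡ 1 and 679 ≡ 3 (mod 4), so (89/679) = +(679/89).
Reduce top mod 89: now compute (56/89).
Pull out 2^3: since 89 ≡ 1 (mod 8), (2/89) = +1, so (2/89)^3 = +1.
Reciprocity: 7 ≡ 3 and 89 ≡ 1 (mod 4), so (7/89) = +(89/7).
Reduce top mod 7: now compute (5/7).
Reciprocity: 5 ≡ 1 and 7 ≡ 3 (mod 4), so (5/7) = +(7/5).
Reduce top mod 5: now compute (2/5).
Pull out 2: since 5 ≡ 5 (mod 8), (2/5) = -1.
Reached (1/5) = 1. Collecting the sign flips along the way, the symbol is -1.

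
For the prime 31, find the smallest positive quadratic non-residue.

(2/31) = +1, so 2 is a residue.
(3/31) = −1, so 3 is the smallest positive non-residue mod 31.

3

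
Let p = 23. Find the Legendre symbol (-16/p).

First reduce: -16 ≡ 7 (mod 23).
Reciprocity: 7 ≡ 3 and 23 ≡ 3 (mod 4), so (7/23) = −(23/7).
Reduce top mod 7: now compute (2/7).
Pull out 2: since 7 ≡ 7 (mod 8), (2/7) = +1.
Reached (1/7) = 1. Collecting the sign flips along the way, the symbol is -1.

-1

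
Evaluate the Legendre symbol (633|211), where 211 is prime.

0

First reduce: 633 ≡ 0 (mod 211).
Top reduces to 0: gcd > 1, so the symbol is 0.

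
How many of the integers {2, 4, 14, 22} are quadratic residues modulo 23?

(2/23) = +1 → QR.
(4/23) = +1 → QR.
(14/23) = -1 → non-residue.
(22/23) = -1 → non-residue.
Total quadratic residues among the 4: 2.

2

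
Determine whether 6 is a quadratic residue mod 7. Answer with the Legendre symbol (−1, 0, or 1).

Pull out 2: since 7 ≡ 7 (mod 8), (2/7) = +1.
Reciprocity: 3 ≡ 3 and 7 ≡ 3 (mod 4), so (3/7) = −(7/3).
Reduce top mod 3: now compute (1/3).
Reached (1/3) = 1. Collecting the sign flips along the way, the symbol is -1.

-1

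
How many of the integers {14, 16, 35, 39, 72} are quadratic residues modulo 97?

3

(14/97) = -1 → non-residue.
(16/97) = +1 → QR.
(35/97) = +1 → QR.
(39/97) = -1 → non-residue.
(72/97) = +1 → QR.
Total quadratic residues among the 5: 3.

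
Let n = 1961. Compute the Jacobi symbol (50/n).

1

Pull out 2: since 1961 ≡ 1 (mod 8), (2/1961) = +1.
Reciprocity: 25 ≡ 1 and 1961 ≡ 1 (mod 4), so (25/1961) = +(1961/25).
Reduce top mod 25: now compute (11/25).
Reciprocity: 11 ≡ 3 and 25 ≡ 1 (mod 4), so (11/25) = +(25/11).
Reduce top mod 11: now compute (3/11).
Reciprocity: 3 ≡ 3 and 11 ≡ 3 (mod 4), so (3/11) = −(11/3).
Reduce top mod 3: now compute (2/3).
Pull out 2: since 3 ≡ 3 (mod 8), (2/3) = -1.
Reached (1/3) = 1. Collecting the sign flips along the way, the symbol is +1.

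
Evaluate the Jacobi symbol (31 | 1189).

-1

Reciprocity: 31 ≡ 3 and 1189 ≡ 1 (mod 4), so (31/1189) = +(1189/31).
Reduce top mod 31: now compute (11/31).
Reciprocity: 11 ≡ 3 and 31 ≡ 3 (mod 4), so (11/31) = −(31/11).
Reduce top mod 11: now compute (9/11).
Reciprocity: 9 ≡ 1 and 11 ≡ 3 (mod 4), so (9/11) = +(11/9).
Reduce top mod 9: now compute (2/9).
Pull out 2: since 9 ≡ 1 (mod 8), (2/9) = +1.
Reached (1/9) = 1. Collecting the sign flips along the way, the symbol is -1.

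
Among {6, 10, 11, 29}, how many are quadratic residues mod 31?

(6/31) = -1 → non-residue.
(10/31) = +1 → QR.
(11/31) = -1 → non-residue.
(29/31) = -1 → non-residue.
Total quadratic residues among the 4: 1.

1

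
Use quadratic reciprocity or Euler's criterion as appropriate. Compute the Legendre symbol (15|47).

Euler's criterion: (15/47) ≡ 15^23 (mod 47).
15^2 ≡ 37 (mod 47)
15^4 ≡ 6 (mod 47)
15^8 ≡ 36 (mod 47)
15^16 ≡ 27 (mod 47)
15^23 = 15^(16+4+2+1) ≡ 46 (mod 47).
Result is 46 ≡ −1, so (15/47) = −1.

-1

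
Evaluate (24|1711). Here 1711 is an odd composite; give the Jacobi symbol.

Pull out 2^3: since 1711 ≡ 7 (mod 8), (2/1711) = +1, so (2/1711)^3 = +1.
Reciprocity: 3 ≡ 3 and 1711 ≡ 3 (mod 4), so (3/1711) = −(1711/3).
Reduce top mod 3: now compute (1/3).
Reached (1/3) = 1. Collecting the sign flips along the way, the symbol is -1.

-1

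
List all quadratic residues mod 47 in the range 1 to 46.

1 2 3 4 6 7 8 9 12 14 16 17 18 21 24 25 27 28 32 34 36 37 42

Square k = 1,…,23 (k and 47−k give the same square):
1²=1, 2²=4, 3²=9, 4²=16, 5²=25, 6²=36, 7²≡2, 8²≡17, 9²≡34, 10²≡6, 11²≡27, 12²≡3, 13²≡28, 14²≡8, 15²≡37, 16²≡21, 17²≡7, 18²≡42, 19²≡32, 20²≡24, 21²≡18, 22²≡14, 23²≡12 (mod 47).
So the quadratic residues mod 47 are {1, 2, 3, 4, 6, 7, 8, 9, 12, 14, 16, 17, 18, 21, 24, 25, 27, 28, 32, 34, 36, 37, 42}.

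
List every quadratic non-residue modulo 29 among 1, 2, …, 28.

2,3,8,10,11,12,14,15,17,18,19,21,26,27

Square k = 1,…,14 (k and 29−k give the same square):
1²=1, 2²=4, 3²=9, 4²=16, 5²=25, 6²≡7, 7²≡20, 8²≡6, 9²≡23, 10²≡13, 11²≡5, 12²≡28, 13²≡24, 14²≡22 (mod 29).
The residues are {1, 4, 5, 6, 7, 9, 13, 16, 20, 22, 23, 24, 25, 28}; the non-residues are the remaining 14 nonzero classes.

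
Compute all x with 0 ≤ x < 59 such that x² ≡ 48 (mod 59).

Since 59 ≡ 3 (mod 4), a square root of 48 is 48^((59+1)/4) = 48^15 mod 59.
Repeated squaring: 48^2≡3, 48^4≡9, 48^8≡22 (mod 59).
48^15 = 48^(8+4+2+1) ≡ 15 (mod 59).
Check: 15² = 225 ≡ 48 (mod 59). The two roots are 15 and 44.

15, 44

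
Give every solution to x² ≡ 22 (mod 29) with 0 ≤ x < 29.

14, 15

29 ≡ 1 (mod 4), so we find a root by search.
Trying successive values, 14² = 196 ≡ 22 (mod 29). The other root is 29 − 14 = 15.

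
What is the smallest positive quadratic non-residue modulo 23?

(2/23) = +1, so 2 is a residue.
(3/23) = +1, so 3 is a residue.
(4/23) = +1, so 4 is a residue.
(5/23) = −1, so 5 is the smallest positive non-residue mod 23.

5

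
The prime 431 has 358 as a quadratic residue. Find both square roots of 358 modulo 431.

Since 431 ≡ 3 (mod 4), a square root of 358 is 358^((431+1)/4) = 358^108 mod 431.
Repeated squaring: 358^2≡157, 358^4≡82, 358^8≡259, 358^16≡276, 358^32≡320, 358^64≡253 (mod 431).
358^108 = 358^(64+32+8+4) ≡ 97 (mod 431).
Check: 97² = 9409 ≡ 358 (mod 431). The two roots are 97 and 334.

97, 334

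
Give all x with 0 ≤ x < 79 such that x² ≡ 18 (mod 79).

27, 52

Since 79 ≡ 3 (mod 4), a square root of 18 is 18^((79+1)/4) = 18^20 mod 79.
Repeated squaring: 18^2≡8, 18^4≡64, 18^8≡67, 18^16≡65 (mod 79).
18^20 = 18^(16+4) ≡ 52 (mod 79).
Check: 52² = 2704 ≡ 18 (mod 79). The two roots are 27 and 52.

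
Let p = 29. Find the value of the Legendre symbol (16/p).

Pull out 2^4: since 29 ≡ 5 (mod 8), (2/29) = -1, so (2/29)^4 = +1.
Reached (1/29) = 1. Collecting the sign flips along the way, the symbol is +1.

1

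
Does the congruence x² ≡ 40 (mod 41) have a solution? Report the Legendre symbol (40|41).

Pull out 2^3: since 41 ≡ 1 (mod 8), (2/41) = +1, so (2/41)^3 = +1.
Reciprocity: 5 ≡ 1 and 41 ≡ 1 (mod 4), so (5/41) = +(41/5).
Reduce top mod 5: now compute (1/5).
Reached (1/5) = 1. Collecting the sign flips along the way, the symbol is +1.

1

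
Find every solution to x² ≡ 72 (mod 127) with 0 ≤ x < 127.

31, 96

Since 127 ≡ 3 (mod 4), a square root of 72 is 72^((127+1)/4) = 72^32 mod 127.
Repeated squaring: 72^2≡104, 72^4≡21, 72^8≡60, 72^16≡44, 72^32≡31 (mod 127).
72^32 = 72^(32) ≡ 31 (mod 127).
Check: 31² = 961 ≡ 72 (mod 127). The two roots are 31 and 96.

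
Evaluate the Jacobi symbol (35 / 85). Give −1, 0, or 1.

Reciprocity: 35 ≡ 3 and 85 ≡ 1 (mod 4), so (35/85) = +(85/35).
Reduce top mod 35: now compute (15/35).
Reciprocity: 15 ≡ 3 and 35 ≡ 3 (mod 4), so (15/35) = −(35/15).
Reduce top mod 15: now compute (5/15).
Reciprocity: 5 ≡ 1 and 15 ≡ 3 (mod 4), so (5/15) = +(15/5).
Reduce top mod 5: now compute (0/5).
Top reduces to 0: gcd > 1, so the symbol is 0.

0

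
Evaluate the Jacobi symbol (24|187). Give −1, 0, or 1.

1

Pull out 2^3: since 187 ≡ 3 (mod 8), (2/187) = -1, so (2/187)^3 = -1.
Reciprocity: 3 ≡ 3 and 187 ≡ 3 (mod 4), so (3/187) = −(187/3).
Reduce top mod 3: now compute (1/3).
Reached (1/3) = 1. Collecting the sign flips along the way, the symbol is +1.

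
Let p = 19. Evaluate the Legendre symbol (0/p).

Top reduces to 0: gcd > 1, so the symbol is 0.

0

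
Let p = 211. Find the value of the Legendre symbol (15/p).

Reciprocity: 15 ≡ 3 and 211 ≡ 3 (mod 4), so (15/211) = −(211/15).
Reduce top mod 15: now compute (1/15).
Reached (1/15) = 1. Collecting the sign flips along the way, the symbol is -1.

-1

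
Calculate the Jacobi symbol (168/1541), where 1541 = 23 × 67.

Pull out 2^3: since 1541 ≡ 5 (mod 8), (2/1541) = -1, so (2/1541)^3 = -1.
Reciprocity: 21 ≡ 1 and 1541 ≡ 1 (mod 4), so (21/1541) = +(1541/21).
Reduce top mod 21: now compute (8/21).
Pull out 2^3: since 21 ≡ 5 (mod 8), (2/21) = -1, so (2/21)^3 = -1.
Reached (1/21) = 1. Collecting the sign flips along the way, the symbol is +1.

1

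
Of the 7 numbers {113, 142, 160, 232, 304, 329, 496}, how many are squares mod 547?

4

(113/547) = +1 → QR.
(142/547) = +1 → QR.
(160/547) = +1 → QR.
(232/547) = -1 → non-residue.
(304/547) = +1 → QR.
(329/547) = -1 → non-residue.
(496/547) = -1 → non-residue.
Total quadratic residues among the 7: 4.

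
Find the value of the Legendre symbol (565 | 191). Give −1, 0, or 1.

-1

Euler's criterion: (565/191) ≡ 183^95 (mod 191).
183^2 ≡ 64 (mod 191)
183^4 ≡ 85 (mod 191)
183^8 ≡ 158 (mod 191)
183^16 ≡ 134 (mod 191)
183^32 ≡ 2 (mod 191)
183^64 ≡ 4 (mod 191)
183^95 = 183^(64+16+8+4+2+1) ≡ 190 (mod 191).
Result is 190 ≡ −1, so (565/191) = −1.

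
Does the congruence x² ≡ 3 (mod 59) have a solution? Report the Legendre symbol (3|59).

Reciprocity: 3 ≡ 3 and 59 ≡ 3 (mod 4), so (3/59) = −(59/3).
Reduce top mod 3: now compute (2/3).
Pull out 2: since 3 ≡ 3 (mod 8), (2/3) = -1.
Reached (1/3) = 1. Collecting the sign flips along the way, the symbol is +1.

1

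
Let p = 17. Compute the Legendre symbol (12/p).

-1

Euler's criterion: (12/17) ≡ 12^8 (mod 17).
12^2 ≡ 8 (mod 17)
12^4 ≡ 13 (mod 17)
12^8 ≡ 16 (mod 17)
12^8 = 12^(8) ≡ 16 (mod 17).
Result is 16 ≡ −1, so (12/17) = −1.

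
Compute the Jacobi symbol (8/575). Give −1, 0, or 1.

Pull out 2^3: since 575 ≡ 7 (mod 8), (2/575) = +1, so (2/575)^3 = +1.
Reached (1/575) = 1. Collecting the sign flips along the way, the symbol is +1.

1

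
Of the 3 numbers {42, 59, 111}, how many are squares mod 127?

1

(42/127) = +1 → QR.
(59/127) = -1 → non-residue.
(111/127) = -1 → non-residue.
Total quadratic residues among the 3: 1.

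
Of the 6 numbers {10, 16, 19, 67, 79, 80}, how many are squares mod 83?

(10/83) = +1 → QR.
(16/83) = +1 → QR.
(19/83) = -1 → non-residue.
(67/83) = -1 → non-residue.
(79/83) = -1 → non-residue.
(80/83) = -1 → non-residue.
Total quadratic residues among the 6: 2.

2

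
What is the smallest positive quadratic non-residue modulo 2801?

(2/2801) = +1, so 2 is a residue.
(3/2801) = −1, so 3 is the smallest positive non-residue mod 2801.

3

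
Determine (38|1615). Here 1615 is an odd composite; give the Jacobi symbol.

Pull out 2: since 1615 ≡ 7 (mod 8), (2/1615) = +1.
Reciprocity: 19 ≡ 3 and 1615 ≡ 3 (mod 4), so (19/1615) = −(1615/19).
Reduce top mod 19: now compute (0/19).
Top reduces to 0: gcd > 1, so the symbol is 0.

0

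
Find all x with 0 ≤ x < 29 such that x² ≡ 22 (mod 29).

29 ≡ 1 (mod 4), so we find a root by search.
Trying successive values, 14² = 196 ≡ 22 (mod 29). The other root is 29 − 14 = 15.

14, 15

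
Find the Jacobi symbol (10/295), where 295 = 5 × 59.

0

Pull out 2: since 295 ≡ 7 (mod 8), (2/295) = +1.
Reciprocity: 5 ≡ 1 and 295 ≡ 3 (mod 4), so (5/295) = +(295/5).
Reduce top mod 5: now compute (0/5).
Top reduces to 0: gcd > 1, so the symbol is 0.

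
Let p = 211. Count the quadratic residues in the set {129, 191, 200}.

(129/211) = -1 → non-residue.
(191/211) = -1 → non-residue.
(200/211) = -1 → non-residue.
Total quadratic residues among the 3: 0.

0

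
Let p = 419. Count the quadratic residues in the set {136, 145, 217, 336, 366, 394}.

4

(136/419) = +1 → QR.
(145/419) = +1 → QR.
(217/419) = -1 → non-residue.
(336/419) = +1 → QR.
(366/419) = +1 → QR.
(394/419) = -1 → non-residue.
Total quadratic residues among the 6: 4.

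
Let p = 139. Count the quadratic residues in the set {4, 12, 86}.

2

(4/139) = +1 → QR.
(12/139) = -1 → non-residue.
(86/139) = +1 → QR.
Total quadratic residues among the 3: 2.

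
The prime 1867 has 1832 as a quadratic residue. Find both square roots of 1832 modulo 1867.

Since 1867 ≡ 3 (mod 4), a square root of 1832 is 1832^((1867+1)/4) = 1832^467 mod 1867.
Repeated squaring: 1832^2≡1225, 1832^4≡1424, 1832^8≡214, 1832^16≡988, 1832^32≡1570, 1832^64≡460, 1832^128≡629, 1832^256≡1704 (mod 1867).
1832^467 = 1832^(256+128+64+16+2+1) ≡ 1418 (mod 1867).
Check: 1418² = 2010724 ≡ 1832 (mod 1867). The two roots are 449 and 1418.

449, 1418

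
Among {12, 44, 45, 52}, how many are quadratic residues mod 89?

2

(12/89) = -1 → non-residue.
(44/89) = +1 → QR.
(45/89) = +1 → QR.
(52/89) = -1 → non-residue.
Total quadratic residues among the 4: 2.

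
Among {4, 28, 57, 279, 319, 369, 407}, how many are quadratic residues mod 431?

4

(4/431) = +1 → QR.
(28/431) = -1 → non-residue.
(57/431) = +1 → QR.
(279/431) = -1 → non-residue.
(319/431) = +1 → QR.
(369/431) = +1 → QR.
(407/431) = -1 → non-residue.
Total quadratic residues among the 7: 4.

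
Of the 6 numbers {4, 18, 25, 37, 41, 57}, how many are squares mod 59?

4

(4/59) = +1 → QR.
(18/59) = -1 → non-residue.
(25/59) = +1 → QR.
(37/59) = -1 → non-residue.
(41/59) = +1 → QR.
(57/59) = +1 → QR.
Total quadratic residues among the 6: 4.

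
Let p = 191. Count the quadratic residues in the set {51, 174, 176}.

(51/191) = +1 → QR.
(174/191) = -1 → non-residue.
(176/191) = -1 → non-residue.
Total quadratic residues among the 3: 1.

1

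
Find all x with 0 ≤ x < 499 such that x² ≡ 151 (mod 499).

Since 499 ≡ 3 (mod 4), a square root of 151 is 151^((499+1)/4) = 151^125 mod 499.
Repeated squaring: 151^2≡346, 151^4≡455, 151^8≡439, 151^16≡107, 151^32≡471, 151^64≡285 (mod 499).
151^125 = 151^(64+32+16+8+4+1) ≡ 339 (mod 499).
Check: 339² = 114921 ≡ 151 (mod 499). The two roots are 160 and 339.

160, 339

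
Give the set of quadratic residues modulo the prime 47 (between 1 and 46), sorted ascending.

1, 2, 3, 4, 6, 7, 8, 9, 12, 14, 16, 17, 18, 21, 24, 25, 27, 28, 32, 34, 36, 37, 42

Square k = 1,…,23 (k and 47−k give the same square):
1²=1, 2²=4, 3²=9, 4²=16, 5²=25, 6²=36, 7²≡2, 8²≡17, 9²≡34, 10²≡6, 11²≡27, 12²≡3, 13²≡28, 14²≡8, 15²≡37, 16²≡21, 17²≡7, 18²≡42, 19²≡32, 20²≡24, 21²≡18, 22²≡14, 23²≡12 (mod 47).
So the quadratic residues mod 47 are {1, 2, 3, 4, 6, 7, 8, 9, 12, 14, 16, 17, 18, 21, 24, 25, 27, 28, 32, 34, 36, 37, 42}.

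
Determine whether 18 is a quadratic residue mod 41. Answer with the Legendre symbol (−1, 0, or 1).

Pull out 2: since 41 ≡ 1 (mod 8), (2/41) = +1.
Reciprocity: 9 ≡ 1 and 41 ≡ 1 (mod 4), so (9/41) = +(41/9).
Reduce top mod 9: now compute (5/9).
Reciprocity: 5 ≡ 1 and 9 ≡ 1 (mod 4), so (5/9) = +(9/5).
Reduce top mod 5: now compute (4/5).
Pull out 2^2: since 5 ≡ 5 (mod 8), (2/5) = -1, so (2/5)^2 = +1.
Reached (1/5) = 1. Collecting the sign flips along the way, the symbol is +1.

1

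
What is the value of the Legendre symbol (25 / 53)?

Reciprocity: 25 ≡ 1 and 53 ≡ 1 (mod 4), so (25/53) = +(53/25).
Reduce top mod 25: now compute (3/25).
Reciprocity: 3 ≡ 3 and 25 ≡ 1 (mod 4), so (3/25) = +(25/3).
Reduce top mod 3: now compute (1/3).
Reached (1/3) = 1. Collecting the sign flips along the way, the symbol is +1.

1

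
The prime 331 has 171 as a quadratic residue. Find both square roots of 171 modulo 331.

59, 272

Since 331 ≡ 3 (mod 4), a square root of 171 is 171^((331+1)/4) = 171^83 mod 331.
Repeated squaring: 171^2≡113, 171^4≡191, 171^8≡71, 171^16≡76, 171^32≡149, 171^64≡24 (mod 331).
171^83 = 171^(64+16+2+1) ≡ 272 (mod 331).
Check: 272² = 73984 ≡ 171 (mod 331). The two roots are 59 and 272.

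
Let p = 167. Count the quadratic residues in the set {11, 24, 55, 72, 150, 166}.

4

(11/167) = +1 → QR.
(24/167) = +1 → QR.
(55/167) = -1 → non-residue.
(72/167) = +1 → QR.
(150/167) = +1 → QR.
(166/167) = -1 → non-residue.
Total quadratic residues among the 6: 4.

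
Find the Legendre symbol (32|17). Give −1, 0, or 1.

1

Euler's criterion: (32/17) ≡ 15^8 (mod 17).
15^2 ≡ 4 (mod 17)
15^4 ≡ 16 (mod 17)
15^8 ≡ 1 (mod 17)
15^8 = 15^(8) ≡ 1 (mod 17).
Result is 1, so (32/17) = 1.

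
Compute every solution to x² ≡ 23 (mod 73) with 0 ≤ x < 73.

13, 60

73 ≡ 1 (mod 4), so we find a root by search.
Trying successive values, 13² = 169 ≡ 23 (mod 73). The other root is 73 − 13 = 60.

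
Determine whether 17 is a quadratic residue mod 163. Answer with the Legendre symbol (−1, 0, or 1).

Euler's criterion: (17/163) ≡ 17^81 (mod 163).
17^2 ≡ 126 (mod 163)
17^4 ≡ 65 (mod 163)
17^8 ≡ 150 (mod 163)
17^16 ≡ 6 (mod 163)
17^32 ≡ 36 (mod 163)
17^64 ≡ 155 (mod 163)
17^81 = 17^(64+16+1) ≡ 162 (mod 163).
Result is 162 ≡ −1, so (17/163) = −1.

-1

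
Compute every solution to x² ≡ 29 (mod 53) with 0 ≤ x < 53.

20, 33

53 ≡ 1 (mod 4), so we find a root by search.
Trying successive values, 20² = 400 ≡ 29 (mod 53). The other root is 53 − 20 = 33.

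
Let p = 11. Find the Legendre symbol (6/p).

-1

Euler's criterion: (6/11) ≡ 6^5 (mod 11).
6^2 ≡ 3 (mod 11)
6^4 ≡ 9 (mod 11)
6^5 = 6^(4+1) ≡ 10 (mod 11).
Result is 10 ≡ −1, so (6/11) = −1.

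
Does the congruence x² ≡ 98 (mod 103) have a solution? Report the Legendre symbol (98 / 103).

1

Pull out 2: since 103 ≡ 7 (mod 8), (2/103) = +1.
Reciprocity: 49 ≡ 1 and 103 ≡ 3 (mod 4), so (49/103) = +(103/49).
Reduce top mod 49: now compute (5/49).
Reciprocity: 5 ≡ 1 and 49 ≡ 1 (mod 4), so (5/49) = +(49/5).
Reduce top mod 5: now compute (4/5).
Pull out 2^2: since 5 ≡ 5 (mod 8), (2/5) = -1, so (2/5)^2 = +1.
Reached (1/5) = 1. Collecting the sign flips along the way, the symbol is +1.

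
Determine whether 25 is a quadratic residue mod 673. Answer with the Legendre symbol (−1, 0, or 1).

Euler's criterion: (25/673) ≡ 25^336 (mod 673).
25^2 ≡ 625 (mod 673)
25^4 ≡ 285 (mod 673)
25^8 ≡ 465 (mod 673)
25^16 ≡ 192 (mod 673)
25^32 ≡ 522 (mod 673)
25^64 ≡ 592 (mod 673)
25^128 ≡ 504 (mod 673)
25^256 ≡ 295 (mod 673)
25^336 = 25^(256+64+16) ≡ 1 (mod 673).
Result is 1, so (25/673) = 1.

1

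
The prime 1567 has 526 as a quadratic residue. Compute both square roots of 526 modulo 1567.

509, 1058

Since 1567 ≡ 3 (mod 4), a square root of 526 is 526^((1567+1)/4) = 526^392 mod 1567.
Repeated squaring: 526^2≡884, 526^4≡1090, 526^8≡314, 526^16≡1442, 526^32≡1522, 526^64≡458, 526^128≡1353, 526^256≡353 (mod 1567).
526^392 = 526^(256+128+8) ≡ 1058 (mod 1567).
Check: 1058² = 1119364 ≡ 526 (mod 1567). The two roots are 509 and 1058.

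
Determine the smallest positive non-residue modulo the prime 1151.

13

(2/1151) = +1, so 2 is a residue.
(3/1151) = +1, so 3 is a residue.
(4/1151) = +1, so 4 is a residue.
(5/1151) = +1, so 5 is a residue.
(6/1151) = +1, so 6 is a residue.
(7/1151) = +1, so 7 is a residue.
(8/1151) = +1, so 8 is a residue.
(9/1151) = +1, so 9 is a residue.
(10/1151) = +1, so 10 is a residue.
(11/1151) = +1, so 11 is a residue.
(12/1151) = +1, so 12 is a residue.
(13/1151) = −1, so 13 is the smallest positive non-residue mod 1151.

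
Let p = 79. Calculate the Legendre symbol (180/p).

First reduce: 180 ≡ 22 (mod 79).
Pull out 2: since 79 ≡ 7 (mod 8), (2/79) = +1.
Reciprocity: 11 ≡ 3 and 79 ≡ 3 (mod 4), so (11/79) = −(79/11).
Reduce top mod 11: now compute (2/11).
Pull out 2: since 11 ≡ 3 (mod 8), (2/11) = -1.
Reached (1/11) = 1. Collecting the sign flips along the way, the symbol is +1.

1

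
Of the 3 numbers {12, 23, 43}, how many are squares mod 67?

1

(12/67) = -1 → non-residue.
(23/67) = +1 → QR.
(43/67) = -1 → non-residue.
Total quadratic residues among the 3: 1.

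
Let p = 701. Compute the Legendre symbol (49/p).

Euler's criterion: (49/701) ≡ 49^350 (mod 701).
49^2 ≡ 298 (mod 701)
49^4 ≡ 478 (mod 701)
49^8 ≡ 659 (mod 701)
49^16 ≡ 362 (mod 701)
49^32 ≡ 658 (mod 701)
49^64 ≡ 447 (mod 701)
49^128 ≡ 24 (mod 701)
49^256 ≡ 576 (mod 701)
49^350 = 49^(256+64+16+8+4+2) ≡ 1 (mod 701).
Result is 1, so (49/701) = 1.

1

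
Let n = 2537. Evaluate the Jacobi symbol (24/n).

Pull out 2^3: since 2537 ≡ 1 (mod 8), (2/2537) = +1, so (2/2537)^3 = +1.
Reciprocity: 3 ≡ 3 and 2537 ≡ 1 (mod 4), so (3/2537) = +(2537/3).
Reduce top mod 3: now compute (2/3).
Pull out 2: since 3 ≡ 3 (mod 8), (2/3) = -1.
Reached (1/3) = 1. Collecting the sign flips along the way, the symbol is -1.

-1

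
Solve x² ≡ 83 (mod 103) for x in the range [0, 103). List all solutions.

Since 103 ≡ 3 (mod 4), a square root of 83 is 83^((103+1)/4) = 83^26 mod 103.
Repeated squaring: 83^2≡91, 83^4≡41, 83^8≡33, 83^16≡59 (mod 103).
83^26 = 83^(16+8+2) ≡ 17 (mod 103).
Check: 17² = 289 ≡ 83 (mod 103). The two roots are 17 and 86.

17, 86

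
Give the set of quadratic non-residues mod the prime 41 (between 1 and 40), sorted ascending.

Square k = 1,…,20 (k and 41−k give the same square):
1²=1, 2²=4, 3²=9, 4²=16, 5²=25, 6²=36, 7²≡8, 8²≡23, 9²≡40, 10²≡18, 11²≡39, 12²≡21, 13²≡5, 14²≡32, 15²≡20, 16²≡10, 17²≡2, 18²≡37, 19²≡33, 20²≡31 (mod 41).
The residues are {1, 2, 4, 5, 8, 9, 10, 16, 18, 20, 21, 23, 25, 31, 32, 33, 36, 37, 39, 40}; the non-residues are the remaining 20 nonzero classes.

3,6,7,11,12,13,14,15,17,19,22,24,26,27,28,29,30,34,35,38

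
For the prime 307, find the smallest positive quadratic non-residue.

(2/307) = −1, so 2 is the smallest positive non-residue mod 307.

2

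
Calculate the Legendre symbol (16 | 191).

1

Pull out 2^4: since 191 ≡ 7 (mod 8), (2/191) = +1, so (2/191)^4 = +1.
Reached (1/191) = 1. Collecting the sign flips along the way, the symbol is +1.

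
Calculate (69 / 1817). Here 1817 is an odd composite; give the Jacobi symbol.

Reciprocity: 69 ≡ 1 and 1817 ≡ 1 (mod 4), so (69/1817) = +(1817/69).
Reduce top mod 69: now compute (23/69).
Reciprocity: 23 ≡ 3 and 69 ≡ 1 (mod 4), so (23/69) = +(69/23).
Reduce top mod 23: now compute (0/23).
Top reduces to 0: gcd > 1, so the symbol is 0.

0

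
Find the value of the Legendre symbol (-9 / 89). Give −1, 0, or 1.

Euler's criterion: (-9/89) ≡ 80^44 (mod 89).
80^2 ≡ 81 (mod 89)
80^4 ≡ 64 (mod 89)
80^8 ≡ 2 (mod 89)
80^16 ≡ 4 (mod 89)
80^32 ≡ 16 (mod 89)
80^44 = 80^(32+8+4) ≡ 1 (mod 89).
Result is 1, so (-9/89) = 1.

1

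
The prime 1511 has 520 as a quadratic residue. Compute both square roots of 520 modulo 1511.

632, 879

Since 1511 ≡ 3 (mod 4), a square root of 520 is 520^((1511+1)/4) = 520^378 mod 1511.
Repeated squaring: 520^2≡1442, 520^4≡228, 520^8≡610, 520^16≡394, 520^32≡1114, 520^64≡465, 520^128≡152, 520^256≡439 (mod 1511).
520^378 = 520^(256+64+32+16+8+2) ≡ 879 (mod 1511).
Check: 879² = 772641 ≡ 520 (mod 1511). The two roots are 632 and 879.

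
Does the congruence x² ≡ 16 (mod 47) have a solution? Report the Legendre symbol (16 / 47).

Pull out 2^4: since 47 ≡ 7 (mod 8), (2/47) = +1, so (2/47)^4 = +1.
Reached (1/47) = 1. Collecting the sign flips along the way, the symbol is +1.

1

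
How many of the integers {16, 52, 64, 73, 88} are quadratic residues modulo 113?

4

(16/113) = +1 → QR.
(52/113) = +1 → QR.
(64/113) = +1 → QR.
(73/113) = -1 → non-residue.
(88/113) = +1 → QR.
Total quadratic residues among the 5: 4.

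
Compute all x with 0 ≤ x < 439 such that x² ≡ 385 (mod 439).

98, 341

Since 439 ≡ 3 (mod 4), a square root of 385 is 385^((439+1)/4) = 385^110 mod 439.
Repeated squaring: 385^2≡282, 385^4≡65, 385^8≡274, 385^16≡7, 385^32≡49, 385^64≡206 (mod 439).
385^110 = 385^(64+32+8+4+2) ≡ 98 (mod 439).
Check: 98² = 9604 ≡ 385 (mod 439). The two roots are 98 and 341.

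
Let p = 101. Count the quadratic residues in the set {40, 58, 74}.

(40/101) = -1 → non-residue.
(58/101) = +1 → QR.
(74/101) = -1 → non-residue.
Total quadratic residues among the 3: 1.

1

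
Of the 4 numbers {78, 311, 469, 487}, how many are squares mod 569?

(78/569) = -1 → non-residue.
(311/569) = -1 → non-residue.
(469/569) = +1 → QR.
(487/569) = +1 → QR.
Total quadratic residues among the 4: 2.

2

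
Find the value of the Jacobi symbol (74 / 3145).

0

Pull out 2: since 3145 ≡ 1 (mod 8), (2/3145) = +1.
Reciprocity: 37 ≡ 1 and 3145 ≡ 1 (mod 4), so (37/3145) = +(3145/37).
Reduce top mod 37: now compute (0/37).
Top reduces to 0: gcd > 1, so the symbol is 0.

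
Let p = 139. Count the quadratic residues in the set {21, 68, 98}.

0

(21/139) = -1 → non-residue.
(68/139) = -1 → non-residue.
(98/139) = -1 → non-residue.
Total quadratic residues among the 3: 0.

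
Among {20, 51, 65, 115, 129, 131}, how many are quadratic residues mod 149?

(20/149) = +1 → QR.
(51/149) = -1 → non-residue.
(65/149) = -1 → non-residue.
(115/149) = -1 → non-residue.
(129/149) = +1 → QR.
(131/149) = -1 → non-residue.
Total quadratic residues among the 6: 2.

2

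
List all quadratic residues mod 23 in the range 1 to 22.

1 2 3 4 6 8 9 12 13 16 18

Square k = 1,…,11 (k and 23−k give the same square):
1²=1, 2²=4, 3²=9, 4²=16, 5²≡2, 6²≡13, 7²≡3, 8²≡18, 9²≡12, 10²≡8, 11²≡6 (mod 23).
So the quadratic residues mod 23 are {1, 2, 3, 4, 6, 8, 9, 12, 13, 16, 18}.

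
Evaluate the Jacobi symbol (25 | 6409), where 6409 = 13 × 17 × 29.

Reciprocity: 25 ≡ 1 and 6409 ≡ 1 (mod 4), so (25/6409) = +(6409/25).
Reduce top mod 25: now compute (9/25).
Reciprocity: 9 ≡ 1 and 25 ≡ 1 (mod 4), so (9/25) = +(25/9).
Reduce top mod 9: now compute (7/9).
Reciprocity: 7 ≡ 3 and 9 ≡ 1 (mod 4), so (7/9) = +(9/7).
Reduce top mod 7: now compute (2/7).
Pull out 2: since 7 ≡ 7 (mod 8), (2/7) = +1.
Reached (1/7) = 1. Collecting the sign flips along the way, the symbol is +1.

1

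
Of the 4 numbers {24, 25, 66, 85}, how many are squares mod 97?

(24/97) = +1 → QR.
(25/97) = +1 → QR.
(66/97) = +1 → QR.
(85/97) = +1 → QR.
Total quadratic residues among the 4: 4.

4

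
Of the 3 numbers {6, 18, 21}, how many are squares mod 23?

(6/23) = +1 → QR.
(18/23) = +1 → QR.
(21/23) = -1 → non-residue.
Total quadratic residues among the 3: 2.

2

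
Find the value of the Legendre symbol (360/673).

Pull out 2^3: since 673 ≡ 1 (mod 8), (2/673) = +1, so (2/673)^3 = +1.
Reciprocity: 45 ≡ 1 and 673 ≡ 1 (mod 4), so (45/673) = +(673/45).
Reduce top mod 45: now compute (43/45).
Reciprocity: 43 ≡ 3 and 45 ≡ 1 (mod 4), so (43/45) = +(45/43).
Reduce top mod 43: now compute (2/43).
Pull out 2: since 43 ≡ 3 (mod 8), (2/43) = -1.
Reached (1/43) = 1. Collecting the sign flips along the way, the symbol is -1.

-1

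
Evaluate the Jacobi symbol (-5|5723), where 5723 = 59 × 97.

1

First reduce: -5 ≡ 5718 (mod 5723).
Pull out 2: since 5723 ≡ 3 (mod 8), (2/5723) = -1.
Reciprocity: 2859 ≡ 3 and 5723 ≡ 3 (mod 4), so (2859/5723) = −(5723/2859).
Reduce top mod 2859: now compute (5/2859).
Reciprocity: 5 ≡ 1 and 2859 ≡ 3 (mod 4), so (5/2859) = +(2859/5).
Reduce top mod 5: now compute (4/5).
Pull out 2^2: since 5 ≡ 5 (mod 8), (2/5) = -1, so (2/5)^2 = +1.
Reached (1/5) = 1. Collecting the sign flips along the way, the symbol is +1.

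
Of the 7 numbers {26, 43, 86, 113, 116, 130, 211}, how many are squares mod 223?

5

(26/223) = -1 → non-residue.
(43/223) = +1 → QR.
(86/223) = +1 → QR.
(113/223) = -1 → non-residue.
(116/223) = +1 → QR.
(130/223) = +1 → QR.
(211/223) = +1 → QR.
Total quadratic residues among the 7: 5.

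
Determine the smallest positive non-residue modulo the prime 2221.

2

(2/2221) = −1, so 2 is the smallest positive non-residue mod 2221.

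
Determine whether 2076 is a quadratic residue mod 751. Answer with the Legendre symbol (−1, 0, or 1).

First reduce: 2076 ≡ 574 (mod 751).
Pull out 2: since 751 ≡ 7 (mod 8), (2/751) = +1.
Reciprocity: 287 ≡ 3 and 751 ≡ 3 (mod 4), so (287/751) = −(751/287).
Reduce top mod 287: now compute (177/287).
Reciprocity: 177 ≡ 1 and 287 ≡ 3 (mod 4), so (177/287) = +(287/177).
Reduce top mod 177: now compute (110/177).
Pull out 2: since 177 ≡ 1 (mod 8), (2/177) = +1.
Reciprocity: 55 ≡ 3 and 177 ≡ 1 (mod 4), so (55/177) = +(177/55).
Reduce top mod 55: now compute (12/55).
Pull out 2^2: since 55 ≡ 7 (mod 8), (2/55) = +1, so (2/55)^2 = +1.
Reciprocity: 3 ≡ 3 and 55 ≡ 3 (mod 4), so (3/55) = −(55/3).
Reduce top mod 3: now compute (1/3).
Reached (1/3) = 1. Collecting the sign flips along the way, the symbol is +1.

1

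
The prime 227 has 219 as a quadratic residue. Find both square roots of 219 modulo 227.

Since 227 ≡ 3 (mod 4), a square root of 219 is 219^((227+1)/4) = 219^57 mod 227.
Repeated squaring: 219^2≡64, 219^4≡10, 219^8≡100, 219^16≡12, 219^32≡144 (mod 227).
219^57 = 219^(32+16+8+1) ≡ 30 (mod 227).
Check: 30² = 900 ≡ 219 (mod 227). The two roots are 30 and 197.

30, 197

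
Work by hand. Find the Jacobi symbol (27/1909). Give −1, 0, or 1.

1

Reciprocity: 27 ≡ 3 and 1909 ≡ 1 (mod 4), so (27/1909) = +(1909/27).
Reduce top mod 27: now compute (19/27).
Reciprocity: 19 ≡ 3 and 27 ≡ 3 (mod 4), so (19/27) = −(27/19).
Reduce top mod 19: now compute (8/19).
Pull out 2^3: since 19 ≡ 3 (mod 8), (2/19) = -1, so (2/19)^3 = -1.
Reached (1/19) = 1. Collecting the sign flips along the way, the symbol is +1.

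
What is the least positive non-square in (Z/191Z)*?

(2/191) = +1, so 2 is a residue.
(3/191) = +1, so 3 is a residue.
(4/191) = +1, so 4 is a residue.
(5/191) = +1, so 5 is a residue.
(6/191) = +1, so 6 is a residue.
(7/191) = −1, so 7 is the smallest positive non-residue mod 191.

7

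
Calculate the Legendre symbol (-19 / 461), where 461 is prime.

1

First reduce: -19 ≡ 442 (mod 461).
Pull out 2: since 461 ≡ 5 (mod 8), (2/461) = -1.
Reciprocity: 221 ≡ 1 and 461 ≡ 1 (mod 4), so (221/461) = +(461/221).
Reduce top mod 221: now compute (19/221).
Reciprocity: 19 ≡ 3 and 221 ≡ 1 (mod 4), so (19/221) = +(221/19).
Reduce top mod 19: now compute (12/19).
Pull out 2^2: since 19 ≡ 3 (mod 8), (2/19) = -1, so (2/19)^2 = +1.
Reciprocity: 3 ≡ 3 and 19 ≡ 3 (mod 4), so (3/19) = −(19/3).
Reduce top mod 3: now compute (1/3).
Reached (1/3) = 1. Collecting the sign flips along the way, the symbol is +1.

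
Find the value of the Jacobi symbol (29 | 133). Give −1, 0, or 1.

-1

Reciprocity: 29 ≡ 1 and 133 ≡ 1 (mod 4), so (29/133) = +(133/29).
Reduce top mod 29: now compute (17/29).
Reciprocity: 17 ≡ 1 and 29 ≡ 1 (mod 4), so (17/29) = +(29/17).
Reduce top mod 17: now compute (12/17).
Pull out 2^2: since 17 ≡ 1 (mod 8), (2/17) = +1, so (2/17)^2 = +1.
Reciprocity: 3 ≡ 3 and 17 ≡ 1 (mod 4), so (3/17) = +(17/3).
Reduce top mod 3: now compute (2/3).
Pull out 2: since 3 ≡ 3 (mod 8), (2/3) = -1.
Reached (1/3) = 1. Collecting the sign flips along the way, the symbol is -1.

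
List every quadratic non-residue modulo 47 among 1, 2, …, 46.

Square k = 1,…,23 (k and 47−k give the same square):
1²=1, 2²=4, 3²=9, 4²=16, 5²=25, 6²=36, 7²≡2, 8²≡17, 9²≡34, 10²≡6, 11²≡27, 12²≡3, 13²≡28, 14²≡8, 15²≡37, 16²≡21, 17²≡7, 18²≡42, 19²≡32, 20²≡24, 21²≡18, 22²≡14, 23²≡12 (mod 47).
The residues are {1, 2, 3, 4, 6, 7, 8, 9, 12, 14, 16, 17, 18, 21, 24, 25, 27, 28, 32, 34, 36, 37, 42}; the non-residues are the remaining 23 nonzero classes.

5,10,11,13,15,19,20,22,23,26,29,30,31,33,35,38,39,40,41,43,44,45,46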